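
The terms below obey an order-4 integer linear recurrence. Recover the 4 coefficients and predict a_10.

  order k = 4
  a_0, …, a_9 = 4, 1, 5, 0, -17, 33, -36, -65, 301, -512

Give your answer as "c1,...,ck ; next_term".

  a_4 = -1·0 + -1·5 + 4·1 + -4·4 = -17
  a_5 = -1·-17 + -1·0 + 4·5 + -4·1 = 33
  a_6 = -1·33 + -1·-17 + 4·0 + -4·5 = -36
  a_7 = -1·-36 + -1·33 + 4·-17 + -4·0 = -65
  a_8 = -1·-65 + -1·-36 + 4·33 + -4·-17 = 301
  a_9 = -1·301 + -1·-65 + 4·-36 + -4·33 = -512
  a_10 = -1·-512 + -1·301 + 4·-65 + -4·-36 = 95

-1,-1,4,-4 ; 95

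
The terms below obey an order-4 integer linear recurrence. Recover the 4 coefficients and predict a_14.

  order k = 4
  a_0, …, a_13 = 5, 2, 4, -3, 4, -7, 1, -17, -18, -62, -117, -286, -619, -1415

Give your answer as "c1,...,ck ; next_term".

1,3,0,-1 ; -3155

  a_4 = 1·-3 + 3·4 + 0·2 + -1·5 = 4
  a_5 = 1·4 + 3·-3 + 0·4 + -1·2 = -7
  a_6 = 1·-7 + 3·4 + 0·-3 + -1·4 = 1
  a_7 = 1·1 + 3·-7 + 0·4 + -1·-3 = -17
  a_8 = 1·-17 + 3·1 + 0·-7 + -1·4 = -18
  a_9 = 1·-18 + 3·-17 + 0·1 + -1·-7 = -62
  a_10 = 1·-62 + 3·-18 + 0·-17 + -1·1 = -117
  a_11 = 1·-117 + 3·-62 + 0·-18 + -1·-17 = -286
  a_12 = 1·-286 + 3·-117 + 0·-62 + -1·-18 = -619
  a_13 = 1·-619 + 3·-286 + 0·-117 + -1·-62 = -1415
  a_14 = 1·-1415 + 3·-619 + 0·-286 + -1·-117 = -3155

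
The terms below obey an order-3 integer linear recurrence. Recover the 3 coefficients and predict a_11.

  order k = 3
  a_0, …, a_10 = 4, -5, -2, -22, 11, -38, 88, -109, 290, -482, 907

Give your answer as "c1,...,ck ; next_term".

  a_3 = 0·-2 + 2·-5 + -3·4 = -22
  a_4 = 0·-22 + 2·-2 + -3·-5 = 11
  a_5 = 0·11 + 2·-22 + -3·-2 = -38
  a_6 = 0·-38 + 2·11 + -3·-22 = 88
  a_7 = 0·88 + 2·-38 + -3·11 = -109
  a_8 = 0·-109 + 2·88 + -3·-38 = 290
  a_9 = 0·290 + 2·-109 + -3·88 = -482
  a_10 = 0·-482 + 2·290 + -3·-109 = 907
  a_11 = 0·907 + 2·-482 + -3·290 = -1834

0,2,-3 ; -1834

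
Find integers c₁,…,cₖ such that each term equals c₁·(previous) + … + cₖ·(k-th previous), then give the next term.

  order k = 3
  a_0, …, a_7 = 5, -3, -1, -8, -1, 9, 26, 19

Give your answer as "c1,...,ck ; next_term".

1,-1,-2 ; -25

  a_3 = 1·-1 + -1·-3 + -2·5 = -8
  a_4 = 1·-8 + -1·-1 + -2·-3 = -1
  a_5 = 1·-1 + -1·-8 + -2·-1 = 9
  a_6 = 1·9 + -1·-1 + -2·-8 = 26
  a_7 = 1·26 + -1·9 + -2·-1 = 19
  a_8 = 1·19 + -1·26 + -2·9 = -25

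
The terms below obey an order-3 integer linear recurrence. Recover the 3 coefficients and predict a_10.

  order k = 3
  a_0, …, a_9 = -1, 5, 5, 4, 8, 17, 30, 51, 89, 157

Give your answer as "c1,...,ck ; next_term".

2,-1,1 ; 276

  a_3 = 2·5 + -1·5 + 1·-1 = 4
  a_4 = 2·4 + -1·5 + 1·5 = 8
  a_5 = 2·8 + -1·4 + 1·5 = 17
  a_6 = 2·17 + -1·8 + 1·4 = 30
  a_7 = 2·30 + -1·17 + 1·8 = 51
  a_8 = 2·51 + -1·30 + 1·17 = 89
  a_9 = 2·89 + -1·51 + 1·30 = 157
  a_10 = 2·157 + -1·89 + 1·51 = 276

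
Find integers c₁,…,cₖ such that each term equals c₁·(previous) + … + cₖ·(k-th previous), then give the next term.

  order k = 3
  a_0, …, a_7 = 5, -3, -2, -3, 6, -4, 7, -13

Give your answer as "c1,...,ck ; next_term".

-1,0,-1 ; 17

  a_3 = -1·-2 + 0·-3 + -1·5 = -3
  a_4 = -1·-3 + 0·-2 + -1·-3 = 6
  a_5 = -1·6 + 0·-3 + -1·-2 = -4
  a_6 = -1·-4 + 0·6 + -1·-3 = 7
  a_7 = -1·7 + 0·-4 + -1·6 = -13
  a_8 = -1·-13 + 0·7 + -1·-4 = 17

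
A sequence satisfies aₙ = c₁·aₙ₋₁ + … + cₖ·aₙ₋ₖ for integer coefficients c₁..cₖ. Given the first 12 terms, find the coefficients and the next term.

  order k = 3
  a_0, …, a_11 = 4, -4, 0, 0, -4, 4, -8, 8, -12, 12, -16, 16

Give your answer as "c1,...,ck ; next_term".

-1,1,1 ; -20

  a_3 = -1·0 + 1·-4 + 1·4 = 0
  a_4 = -1·0 + 1·0 + 1·-4 = -4
  a_5 = -1·-4 + 1·0 + 1·0 = 4
  a_6 = -1·4 + 1·-4 + 1·0 = -8
  a_7 = -1·-8 + 1·4 + 1·-4 = 8
  a_8 = -1·8 + 1·-8 + 1·4 = -12
  a_9 = -1·-12 + 1·8 + 1·-8 = 12
  a_10 = -1·12 + 1·-12 + 1·8 = -16
  a_11 = -1·-16 + 1·12 + 1·-12 = 16
  a_12 = -1·16 + 1·-16 + 1·12 = -20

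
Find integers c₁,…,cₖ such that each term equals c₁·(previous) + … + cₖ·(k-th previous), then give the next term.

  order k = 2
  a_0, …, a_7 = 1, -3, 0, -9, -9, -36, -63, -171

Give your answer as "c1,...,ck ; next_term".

  a_2 = 1·-3 + 3·1 = 0
  a_3 = 1·0 + 3·-3 = -9
  a_4 = 1·-9 + 3·0 = -9
  a_5 = 1·-9 + 3·-9 = -36
  a_6 = 1·-36 + 3·-9 = -63
  a_7 = 1·-63 + 3·-36 = -171
  a_8 = 1·-171 + 3·-63 = -360

1,3 ; -360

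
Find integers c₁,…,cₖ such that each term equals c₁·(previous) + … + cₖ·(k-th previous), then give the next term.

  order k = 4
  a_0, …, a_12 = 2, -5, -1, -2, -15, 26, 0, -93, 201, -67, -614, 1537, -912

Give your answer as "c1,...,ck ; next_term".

  a_4 = -1·-2 + -2·-1 + 3·-5 + -2·2 = -15
  a_5 = -1·-15 + -2·-2 + 3·-1 + -2·-5 = 26
  a_6 = -1·26 + -2·-15 + 3·-2 + -2·-1 = 0
  a_7 = -1·0 + -2·26 + 3·-15 + -2·-2 = -93
  a_8 = -1·-93 + -2·0 + 3·26 + -2·-15 = 201
  a_9 = -1·201 + -2·-93 + 3·0 + -2·26 = -67
  a_10 = -1·-67 + -2·201 + 3·-93 + -2·0 = -614
  a_11 = -1·-614 + -2·-67 + 3·201 + -2·-93 = 1537
  a_12 = -1·1537 + -2·-614 + 3·-67 + -2·201 = -912
  a_13 = -1·-912 + -2·1537 + 3·-614 + -2·-67 = -3870

-1,-2,3,-2 ; -3870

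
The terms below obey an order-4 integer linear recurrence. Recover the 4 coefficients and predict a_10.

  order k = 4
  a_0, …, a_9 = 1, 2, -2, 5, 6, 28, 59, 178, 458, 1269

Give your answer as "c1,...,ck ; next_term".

  a_4 = 2·5 + 2·-2 + -1·2 + 2·1 = 6
  a_5 = 2·6 + 2·5 + -1·-2 + 2·2 = 28
  a_6 = 2·28 + 2·6 + -1·5 + 2·-2 = 59
  a_7 = 2·59 + 2·28 + -1·6 + 2·5 = 178
  a_8 = 2·178 + 2·59 + -1·28 + 2·6 = 458
  a_9 = 2·458 + 2·178 + -1·59 + 2·28 = 1269
  a_10 = 2·1269 + 2·458 + -1·178 + 2·59 = 3394

2,2,-1,2 ; 3394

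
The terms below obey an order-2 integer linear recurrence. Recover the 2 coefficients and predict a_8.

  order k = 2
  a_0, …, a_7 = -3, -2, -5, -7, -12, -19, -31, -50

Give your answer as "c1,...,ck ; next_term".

1,1 ; -81

  a_2 = 1·-2 + 1·-3 = -5
  a_3 = 1·-5 + 1·-2 = -7
  a_4 = 1·-7 + 1·-5 = -12
  a_5 = 1·-12 + 1·-7 = -19
  a_6 = 1·-19 + 1·-12 = -31
  a_7 = 1·-31 + 1·-19 = -50
  a_8 = 1·-50 + 1·-31 = -81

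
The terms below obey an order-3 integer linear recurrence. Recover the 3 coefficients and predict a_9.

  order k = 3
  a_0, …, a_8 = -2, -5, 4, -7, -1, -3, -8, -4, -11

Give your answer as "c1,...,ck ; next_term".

0,1,1 ; -12

  a_3 = 0·4 + 1·-5 + 1·-2 = -7
  a_4 = 0·-7 + 1·4 + 1·-5 = -1
  a_5 = 0·-1 + 1·-7 + 1·4 = -3
  a_6 = 0·-3 + 1·-1 + 1·-7 = -8
  a_7 = 0·-8 + 1·-3 + 1·-1 = -4
  a_8 = 0·-4 + 1·-8 + 1·-3 = -11
  a_9 = 0·-11 + 1·-4 + 1·-8 = -12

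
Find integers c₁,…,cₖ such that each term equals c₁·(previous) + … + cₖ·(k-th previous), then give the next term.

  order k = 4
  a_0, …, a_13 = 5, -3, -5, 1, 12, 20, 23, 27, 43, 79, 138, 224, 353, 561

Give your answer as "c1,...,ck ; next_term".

  a_4 = 2·1 + -1·-5 + 0·-3 + 1·5 = 12
  a_5 = 2·12 + -1·1 + 0·-5 + 1·-3 = 20
  a_6 = 2·20 + -1·12 + 0·1 + 1·-5 = 23
  a_7 = 2·23 + -1·20 + 0·12 + 1·1 = 27
  a_8 = 2·27 + -1·23 + 0·20 + 1·12 = 43
  a_9 = 2·43 + -1·27 + 0·23 + 1·20 = 79
  a_10 = 2·79 + -1·43 + 0·27 + 1·23 = 138
  a_11 = 2·138 + -1·79 + 0·43 + 1·27 = 224
  a_12 = 2·224 + -1·138 + 0·79 + 1·43 = 353
  a_13 = 2·353 + -1·224 + 0·138 + 1·79 = 561
  a_14 = 2·561 + -1·353 + 0·224 + 1·138 = 907

2,-1,0,1 ; 907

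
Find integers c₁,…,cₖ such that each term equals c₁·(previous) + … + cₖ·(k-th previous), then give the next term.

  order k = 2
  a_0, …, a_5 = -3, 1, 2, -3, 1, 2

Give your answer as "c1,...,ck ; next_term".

-1,-1 ; -3

  a_2 = -1·1 + -1·-3 = 2
  a_3 = -1·2 + -1·1 = -3
  a_4 = -1·-3 + -1·2 = 1
  a_5 = -1·1 + -1·-3 = 2
  a_6 = -1·2 + -1·1 = -3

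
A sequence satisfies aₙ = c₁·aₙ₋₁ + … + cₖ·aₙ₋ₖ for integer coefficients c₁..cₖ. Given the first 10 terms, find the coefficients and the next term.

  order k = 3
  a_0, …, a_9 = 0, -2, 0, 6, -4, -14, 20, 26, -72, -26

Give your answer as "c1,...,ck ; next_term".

-1,-3,-1 ; 216

  a_3 = -1·0 + -3·-2 + -1·0 = 6
  a_4 = -1·6 + -3·0 + -1·-2 = -4
  a_5 = -1·-4 + -3·6 + -1·0 = -14
  a_6 = -1·-14 + -3·-4 + -1·6 = 20
  a_7 = -1·20 + -3·-14 + -1·-4 = 26
  a_8 = -1·26 + -3·20 + -1·-14 = -72
  a_9 = -1·-72 + -3·26 + -1·20 = -26
  a_10 = -1·-26 + -3·-72 + -1·26 = 216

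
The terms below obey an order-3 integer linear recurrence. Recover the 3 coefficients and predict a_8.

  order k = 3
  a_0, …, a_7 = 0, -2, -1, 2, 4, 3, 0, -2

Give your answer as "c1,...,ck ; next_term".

2,-2,1 ; -1

  a_3 = 2·-1 + -2·-2 + 1·0 = 2
  a_4 = 2·2 + -2·-1 + 1·-2 = 4
  a_5 = 2·4 + -2·2 + 1·-1 = 3
  a_6 = 2·3 + -2·4 + 1·2 = 0
  a_7 = 2·0 + -2·3 + 1·4 = -2
  a_8 = 2·-2 + -2·0 + 1·3 = -1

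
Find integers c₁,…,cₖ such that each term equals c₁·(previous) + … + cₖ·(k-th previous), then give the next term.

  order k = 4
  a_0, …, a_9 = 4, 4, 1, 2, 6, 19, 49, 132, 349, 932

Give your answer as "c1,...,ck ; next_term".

2,2,-1,1 ; 2479

  a_4 = 2·2 + 2·1 + -1·4 + 1·4 = 6
  a_5 = 2·6 + 2·2 + -1·1 + 1·4 = 19
  a_6 = 2·19 + 2·6 + -1·2 + 1·1 = 49
  a_7 = 2·49 + 2·19 + -1·6 + 1·2 = 132
  a_8 = 2·132 + 2·49 + -1·19 + 1·6 = 349
  a_9 = 2·349 + 2·132 + -1·49 + 1·19 = 932
  a_10 = 2·932 + 2·349 + -1·132 + 1·49 = 2479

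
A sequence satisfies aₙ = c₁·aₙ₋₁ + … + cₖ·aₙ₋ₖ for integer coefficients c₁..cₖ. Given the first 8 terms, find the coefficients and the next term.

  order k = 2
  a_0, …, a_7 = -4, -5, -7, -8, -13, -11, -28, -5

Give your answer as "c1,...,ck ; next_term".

-1,3 ; -79

  a_2 = -1·-5 + 3·-4 = -7
  a_3 = -1·-7 + 3·-5 = -8
  a_4 = -1·-8 + 3·-7 = -13
  a_5 = -1·-13 + 3·-8 = -11
  a_6 = -1·-11 + 3·-13 = -28
  a_7 = -1·-28 + 3·-11 = -5
  a_8 = -1·-5 + 3·-28 = -79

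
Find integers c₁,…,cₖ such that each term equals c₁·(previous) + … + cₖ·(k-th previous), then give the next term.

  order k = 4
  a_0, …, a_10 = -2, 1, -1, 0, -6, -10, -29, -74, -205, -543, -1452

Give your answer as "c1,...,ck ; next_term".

2,1,1,3 ; -3874

  a_4 = 2·0 + 1·-1 + 1·1 + 3·-2 = -6
  a_5 = 2·-6 + 1·0 + 1·-1 + 3·1 = -10
  a_6 = 2·-10 + 1·-6 + 1·0 + 3·-1 = -29
  a_7 = 2·-29 + 1·-10 + 1·-6 + 3·0 = -74
  a_8 = 2·-74 + 1·-29 + 1·-10 + 3·-6 = -205
  a_9 = 2·-205 + 1·-74 + 1·-29 + 3·-10 = -543
  a_10 = 2·-543 + 1·-205 + 1·-74 + 3·-29 = -1452
  a_11 = 2·-1452 + 1·-543 + 1·-205 + 3·-74 = -3874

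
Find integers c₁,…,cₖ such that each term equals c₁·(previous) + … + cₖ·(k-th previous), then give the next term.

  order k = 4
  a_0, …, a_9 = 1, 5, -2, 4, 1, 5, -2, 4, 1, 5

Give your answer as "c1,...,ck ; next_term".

  a_4 = 0·4 + 0·-2 + 0·5 + 1·1 = 1
  a_5 = 0·1 + 0·4 + 0·-2 + 1·5 = 5
  a_6 = 0·5 + 0·1 + 0·4 + 1·-2 = -2
  a_7 = 0·-2 + 0·5 + 0·1 + 1·4 = 4
  a_8 = 0·4 + 0·-2 + 0·5 + 1·1 = 1
  a_9 = 0·1 + 0·4 + 0·-2 + 1·5 = 5
  a_10 = 0·5 + 0·1 + 0·4 + 1·-2 = -2

0,0,0,1 ; -2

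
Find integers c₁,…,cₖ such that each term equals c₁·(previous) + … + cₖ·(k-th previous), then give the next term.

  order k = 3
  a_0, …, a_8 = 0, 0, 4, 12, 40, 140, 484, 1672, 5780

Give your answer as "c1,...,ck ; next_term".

  a_3 = 3·4 + 1·0 + 2·0 = 12
  a_4 = 3·12 + 1·4 + 2·0 = 40
  a_5 = 3·40 + 1·12 + 2·4 = 140
  a_6 = 3·140 + 1·40 + 2·12 = 484
  a_7 = 3·484 + 1·140 + 2·40 = 1672
  a_8 = 3·1672 + 1·484 + 2·140 = 5780
  a_9 = 3·5780 + 1·1672 + 2·484 = 19980

3,1,2 ; 19980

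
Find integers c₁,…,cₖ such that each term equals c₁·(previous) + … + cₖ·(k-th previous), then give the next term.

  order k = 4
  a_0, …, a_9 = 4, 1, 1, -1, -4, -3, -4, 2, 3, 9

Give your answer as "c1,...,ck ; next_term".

0,1,-1,-1 ; 5

  a_4 = 0·-1 + 1·1 + -1·1 + -1·4 = -4
  a_5 = 0·-4 + 1·-1 + -1·1 + -1·1 = -3
  a_6 = 0·-3 + 1·-4 + -1·-1 + -1·1 = -4
  a_7 = 0·-4 + 1·-3 + -1·-4 + -1·-1 = 2
  a_8 = 0·2 + 1·-4 + -1·-3 + -1·-4 = 3
  a_9 = 0·3 + 1·2 + -1·-4 + -1·-3 = 9
  a_10 = 0·9 + 1·3 + -1·2 + -1·-4 = 5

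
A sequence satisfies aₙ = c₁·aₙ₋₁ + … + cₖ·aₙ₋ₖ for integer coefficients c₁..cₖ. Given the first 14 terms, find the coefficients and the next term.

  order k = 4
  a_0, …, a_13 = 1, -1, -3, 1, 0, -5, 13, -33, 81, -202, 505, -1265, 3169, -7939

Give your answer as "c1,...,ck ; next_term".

-3,-1,1,1 ; 19888

  a_4 = -3·1 + -1·-3 + 1·-1 + 1·1 = 0
  a_5 = -3·0 + -1·1 + 1·-3 + 1·-1 = -5
  a_6 = -3·-5 + -1·0 + 1·1 + 1·-3 = 13
  a_7 = -3·13 + -1·-5 + 1·0 + 1·1 = -33
  a_8 = -3·-33 + -1·13 + 1·-5 + 1·0 = 81
  a_9 = -3·81 + -1·-33 + 1·13 + 1·-5 = -202
  a_10 = -3·-202 + -1·81 + 1·-33 + 1·13 = 505
  a_11 = -3·505 + -1·-202 + 1·81 + 1·-33 = -1265
  a_12 = -3·-1265 + -1·505 + 1·-202 + 1·81 = 3169
  a_13 = -3·3169 + -1·-1265 + 1·505 + 1·-202 = -7939
  a_14 = -3·-7939 + -1·3169 + 1·-1265 + 1·505 = 19888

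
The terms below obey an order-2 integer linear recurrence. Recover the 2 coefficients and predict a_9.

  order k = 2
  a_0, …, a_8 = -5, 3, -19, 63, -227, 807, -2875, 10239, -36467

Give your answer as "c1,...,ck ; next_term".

  a_2 = -3·3 + 2·-5 = -19
  a_3 = -3·-19 + 2·3 = 63
  a_4 = -3·63 + 2·-19 = -227
  a_5 = -3·-227 + 2·63 = 807
  a_6 = -3·807 + 2·-227 = -2875
  a_7 = -3·-2875 + 2·807 = 10239
  a_8 = -3·10239 + 2·-2875 = -36467
  a_9 = -3·-36467 + 2·10239 = 129879

-3,2 ; 129879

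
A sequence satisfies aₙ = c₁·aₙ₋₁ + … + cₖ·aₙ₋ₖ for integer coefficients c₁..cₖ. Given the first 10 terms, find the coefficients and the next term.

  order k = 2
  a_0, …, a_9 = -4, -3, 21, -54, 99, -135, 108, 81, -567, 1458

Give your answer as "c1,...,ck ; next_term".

  a_2 = -3·-3 + -3·-4 = 21
  a_3 = -3·21 + -3·-3 = -54
  a_4 = -3·-54 + -3·21 = 99
  a_5 = -3·99 + -3·-54 = -135
  a_6 = -3·-135 + -3·99 = 108
  a_7 = -3·108 + -3·-135 = 81
  a_8 = -3·81 + -3·108 = -567
  a_9 = -3·-567 + -3·81 = 1458
  a_10 = -3·1458 + -3·-567 = -2673

-3,-3 ; -2673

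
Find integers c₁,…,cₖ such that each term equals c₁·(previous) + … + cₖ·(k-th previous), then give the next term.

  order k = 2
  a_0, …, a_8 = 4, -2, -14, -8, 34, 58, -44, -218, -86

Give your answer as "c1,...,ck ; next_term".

  a_2 = 1·-2 + -3·4 = -14
  a_3 = 1·-14 + -3·-2 = -8
  a_4 = 1·-8 + -3·-14 = 34
  a_5 = 1·34 + -3·-8 = 58
  a_6 = 1·58 + -3·34 = -44
  a_7 = 1·-44 + -3·58 = -218
  a_8 = 1·-218 + -3·-44 = -86
  a_9 = 1·-86 + -3·-218 = 568

1,-3 ; 568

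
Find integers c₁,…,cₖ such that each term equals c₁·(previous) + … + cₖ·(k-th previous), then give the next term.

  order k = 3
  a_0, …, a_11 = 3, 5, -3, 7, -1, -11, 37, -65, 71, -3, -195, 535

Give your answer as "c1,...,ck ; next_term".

-2,-1,2 ; -881

  a_3 = -2·-3 + -1·5 + 2·3 = 7
  a_4 = -2·7 + -1·-3 + 2·5 = -1
  a_5 = -2·-1 + -1·7 + 2·-3 = -11
  a_6 = -2·-11 + -1·-1 + 2·7 = 37
  a_7 = -2·37 + -1·-11 + 2·-1 = -65
  a_8 = -2·-65 + -1·37 + 2·-11 = 71
  a_9 = -2·71 + -1·-65 + 2·37 = -3
  a_10 = -2·-3 + -1·71 + 2·-65 = -195
  a_11 = -2·-195 + -1·-3 + 2·71 = 535
  a_12 = -2·535 + -1·-195 + 2·-3 = -881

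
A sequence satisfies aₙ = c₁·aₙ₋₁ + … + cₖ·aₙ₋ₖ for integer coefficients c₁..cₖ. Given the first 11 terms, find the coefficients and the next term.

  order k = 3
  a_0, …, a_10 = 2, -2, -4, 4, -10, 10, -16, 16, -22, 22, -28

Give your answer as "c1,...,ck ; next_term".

-1,1,1 ; 28

  a_3 = -1·-4 + 1·-2 + 1·2 = 4
  a_4 = -1·4 + 1·-4 + 1·-2 = -10
  a_5 = -1·-10 + 1·4 + 1·-4 = 10
  a_6 = -1·10 + 1·-10 + 1·4 = -16
  a_7 = -1·-16 + 1·10 + 1·-10 = 16
  a_8 = -1·16 + 1·-16 + 1·10 = -22
  a_9 = -1·-22 + 1·16 + 1·-16 = 22
  a_10 = -1·22 + 1·-22 + 1·16 = -28
  a_11 = -1·-28 + 1·22 + 1·-22 = 28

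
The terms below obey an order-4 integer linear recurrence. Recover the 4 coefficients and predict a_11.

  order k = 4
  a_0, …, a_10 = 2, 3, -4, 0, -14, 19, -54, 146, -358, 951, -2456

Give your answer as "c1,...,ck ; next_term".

-2,2,0,-3 ; 6376

  a_4 = -2·0 + 2·-4 + 0·3 + -3·2 = -14
  a_5 = -2·-14 + 2·0 + 0·-4 + -3·3 = 19
  a_6 = -2·19 + 2·-14 + 0·0 + -3·-4 = -54
  a_7 = -2·-54 + 2·19 + 0·-14 + -3·0 = 146
  a_8 = -2·146 + 2·-54 + 0·19 + -3·-14 = -358
  a_9 = -2·-358 + 2·146 + 0·-54 + -3·19 = 951
  a_10 = -2·951 + 2·-358 + 0·146 + -3·-54 = -2456
  a_11 = -2·-2456 + 2·951 + 0·-358 + -3·146 = 6376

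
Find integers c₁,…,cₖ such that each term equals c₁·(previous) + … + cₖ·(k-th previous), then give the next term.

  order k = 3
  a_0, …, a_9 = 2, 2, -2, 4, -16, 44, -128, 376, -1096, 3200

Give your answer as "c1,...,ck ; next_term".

-2,2,-2 ; -9344

  a_3 = -2·-2 + 2·2 + -2·2 = 4
  a_4 = -2·4 + 2·-2 + -2·2 = -16
  a_5 = -2·-16 + 2·4 + -2·-2 = 44
  a_6 = -2·44 + 2·-16 + -2·4 = -128
  a_7 = -2·-128 + 2·44 + -2·-16 = 376
  a_8 = -2·376 + 2·-128 + -2·44 = -1096
  a_9 = -2·-1096 + 2·376 + -2·-128 = 3200
  a_10 = -2·3200 + 2·-1096 + -2·376 = -9344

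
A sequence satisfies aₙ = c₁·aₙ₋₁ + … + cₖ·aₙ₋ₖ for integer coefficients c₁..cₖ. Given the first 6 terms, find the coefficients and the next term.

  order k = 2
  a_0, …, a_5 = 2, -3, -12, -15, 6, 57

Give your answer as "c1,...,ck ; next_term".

2,-3 ; 96

  a_2 = 2·-3 + -3·2 = -12
  a_3 = 2·-12 + -3·-3 = -15
  a_4 = 2·-15 + -3·-12 = 6
  a_5 = 2·6 + -3·-15 = 57
  a_6 = 2·57 + -3·6 = 96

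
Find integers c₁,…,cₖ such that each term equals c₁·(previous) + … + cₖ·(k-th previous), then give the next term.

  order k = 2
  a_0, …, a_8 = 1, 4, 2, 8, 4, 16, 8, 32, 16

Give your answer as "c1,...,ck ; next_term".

  a_2 = 0·4 + 2·1 = 2
  a_3 = 0·2 + 2·4 = 8
  a_4 = 0·8 + 2·2 = 4
  a_5 = 0·4 + 2·8 = 16
  a_6 = 0·16 + 2·4 = 8
  a_7 = 0·8 + 2·16 = 32
  a_8 = 0·32 + 2·8 = 16
  a_9 = 0·16 + 2·32 = 64

0,2 ; 64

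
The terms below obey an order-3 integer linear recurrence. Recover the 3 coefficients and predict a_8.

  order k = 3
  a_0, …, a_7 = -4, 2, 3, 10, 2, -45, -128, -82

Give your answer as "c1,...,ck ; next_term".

  a_3 = 2·3 + -4·2 + -3·-4 = 10
  a_4 = 2·10 + -4·3 + -3·2 = 2
  a_5 = 2·2 + -4·10 + -3·3 = -45
  a_6 = 2·-45 + -4·2 + -3·10 = -128
  a_7 = 2·-128 + -4·-45 + -3·2 = -82
  a_8 = 2·-82 + -4·-128 + -3·-45 = 483

2,-4,-3 ; 483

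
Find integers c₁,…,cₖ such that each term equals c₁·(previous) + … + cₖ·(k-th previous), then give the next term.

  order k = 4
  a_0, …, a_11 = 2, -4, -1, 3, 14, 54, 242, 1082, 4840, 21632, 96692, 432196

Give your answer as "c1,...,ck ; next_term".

  a_4 = 4·3 + 2·-1 + 0·-4 + 2·2 = 14
  a_5 = 4·14 + 2·3 + 0·-1 + 2·-4 = 54
  a_6 = 4·54 + 2·14 + 0·3 + 2·-1 = 242
  a_7 = 4·242 + 2·54 + 0·14 + 2·3 = 1082
  a_8 = 4·1082 + 2·242 + 0·54 + 2·14 = 4840
  a_9 = 4·4840 + 2·1082 + 0·242 + 2·54 = 21632
  a_10 = 4·21632 + 2·4840 + 0·1082 + 2·242 = 96692
  a_11 = 4·96692 + 2·21632 + 0·4840 + 2·1082 = 432196
  a_12 = 4·432196 + 2·96692 + 0·21632 + 2·4840 = 1931848

4,2,0,2 ; 1931848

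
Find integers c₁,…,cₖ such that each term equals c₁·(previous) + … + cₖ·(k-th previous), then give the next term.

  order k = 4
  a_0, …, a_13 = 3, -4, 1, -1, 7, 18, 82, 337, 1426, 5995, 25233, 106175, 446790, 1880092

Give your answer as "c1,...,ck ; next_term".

  a_4 = 4·-1 + 1·1 + -1·-4 + 2·3 = 7
  a_5 = 4·7 + 1·-1 + -1·1 + 2·-4 = 18
  a_6 = 4·18 + 1·7 + -1·-1 + 2·1 = 82
  a_7 = 4·82 + 1·18 + -1·7 + 2·-1 = 337
  a_8 = 4·337 + 1·82 + -1·18 + 2·7 = 1426
  a_9 = 4·1426 + 1·337 + -1·82 + 2·18 = 5995
  a_10 = 4·5995 + 1·1426 + -1·337 + 2·82 = 25233
  a_11 = 4·25233 + 1·5995 + -1·1426 + 2·337 = 106175
  a_12 = 4·106175 + 1·25233 + -1·5995 + 2·1426 = 446790
  a_13 = 4·446790 + 1·106175 + -1·25233 + 2·5995 = 1880092
  a_14 = 4·1880092 + 1·446790 + -1·106175 + 2·25233 = 7911449

4,1,-1,2 ; 7911449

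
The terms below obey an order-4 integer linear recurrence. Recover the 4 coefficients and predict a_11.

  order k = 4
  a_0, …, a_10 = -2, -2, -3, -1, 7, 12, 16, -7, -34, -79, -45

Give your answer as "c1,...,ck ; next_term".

0,1,-3,-2 ; 37

  a_4 = 0·-1 + 1·-3 + -3·-2 + -2·-2 = 7
  a_5 = 0·7 + 1·-1 + -3·-3 + -2·-2 = 12
  a_6 = 0·12 + 1·7 + -3·-1 + -2·-3 = 16
  a_7 = 0·16 + 1·12 + -3·7 + -2·-1 = -7
  a_8 = 0·-7 + 1·16 + -3·12 + -2·7 = -34
  a_9 = 0·-34 + 1·-7 + -3·16 + -2·12 = -79
  a_10 = 0·-79 + 1·-34 + -3·-7 + -2·16 = -45
  a_11 = 0·-45 + 1·-79 + -3·-34 + -2·-7 = 37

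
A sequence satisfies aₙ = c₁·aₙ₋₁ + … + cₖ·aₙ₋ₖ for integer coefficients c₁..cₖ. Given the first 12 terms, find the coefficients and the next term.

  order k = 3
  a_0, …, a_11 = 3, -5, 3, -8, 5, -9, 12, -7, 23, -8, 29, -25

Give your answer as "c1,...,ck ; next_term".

1,1,-2 ; 20

  a_3 = 1·3 + 1·-5 + -2·3 = -8
  a_4 = 1·-8 + 1·3 + -2·-5 = 5
  a_5 = 1·5 + 1·-8 + -2·3 = -9
  a_6 = 1·-9 + 1·5 + -2·-8 = 12
  a_7 = 1·12 + 1·-9 + -2·5 = -7
  a_8 = 1·-7 + 1·12 + -2·-9 = 23
  a_9 = 1·23 + 1·-7 + -2·12 = -8
  a_10 = 1·-8 + 1·23 + -2·-7 = 29
  a_11 = 1·29 + 1·-8 + -2·23 = -25
  a_12 = 1·-25 + 1·29 + -2·-8 = 20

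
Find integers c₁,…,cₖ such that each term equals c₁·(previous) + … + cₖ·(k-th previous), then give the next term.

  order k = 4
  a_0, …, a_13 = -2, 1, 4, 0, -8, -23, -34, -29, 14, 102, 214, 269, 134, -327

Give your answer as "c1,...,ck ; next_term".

2,-1,-2,1 ; -1112

  a_4 = 2·0 + -1·4 + -2·1 + 1·-2 = -8
  a_5 = 2·-8 + -1·0 + -2·4 + 1·1 = -23
  a_6 = 2·-23 + -1·-8 + -2·0 + 1·4 = -34
  a_7 = 2·-34 + -1·-23 + -2·-8 + 1·0 = -29
  a_8 = 2·-29 + -1·-34 + -2·-23 + 1·-8 = 14
  a_9 = 2·14 + -1·-29 + -2·-34 + 1·-23 = 102
  a_10 = 2·102 + -1·14 + -2·-29 + 1·-34 = 214
  a_11 = 2·214 + -1·102 + -2·14 + 1·-29 = 269
  a_12 = 2·269 + -1·214 + -2·102 + 1·14 = 134
  a_13 = 2·134 + -1·269 + -2·214 + 1·102 = -327
  a_14 = 2·-327 + -1·134 + -2·269 + 1·214 = -1112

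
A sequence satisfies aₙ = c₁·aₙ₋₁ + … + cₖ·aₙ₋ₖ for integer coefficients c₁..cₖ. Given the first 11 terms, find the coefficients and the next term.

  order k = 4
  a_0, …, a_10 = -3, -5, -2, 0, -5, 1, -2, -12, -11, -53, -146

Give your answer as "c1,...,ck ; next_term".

  a_4 = 2·0 + 2·-2 + 2·-5 + -3·-3 = -5
  a_5 = 2·-5 + 2·0 + 2·-2 + -3·-5 = 1
  a_6 = 2·1 + 2·-5 + 2·0 + -3·-2 = -2
  a_7 = 2·-2 + 2·1 + 2·-5 + -3·0 = -12
  a_8 = 2·-12 + 2·-2 + 2·1 + -3·-5 = -11
  a_9 = 2·-11 + 2·-12 + 2·-2 + -3·1 = -53
  a_10 = 2·-53 + 2·-11 + 2·-12 + -3·-2 = -146
  a_11 = 2·-146 + 2·-53 + 2·-11 + -3·-12 = -384

2,2,2,-3 ; -384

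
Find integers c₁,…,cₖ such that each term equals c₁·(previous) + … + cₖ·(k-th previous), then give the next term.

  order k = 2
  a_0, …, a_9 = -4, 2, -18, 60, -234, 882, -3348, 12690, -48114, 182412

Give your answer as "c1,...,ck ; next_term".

  a_2 = -3·2 + 3·-4 = -18
  a_3 = -3·-18 + 3·2 = 60
  a_4 = -3·60 + 3·-18 = -234
  a_5 = -3·-234 + 3·60 = 882
  a_6 = -3·882 + 3·-234 = -3348
  a_7 = -3·-3348 + 3·882 = 12690
  a_8 = -3·12690 + 3·-3348 = -48114
  a_9 = -3·-48114 + 3·12690 = 182412
  a_10 = -3·182412 + 3·-48114 = -691578

-3,3 ; -691578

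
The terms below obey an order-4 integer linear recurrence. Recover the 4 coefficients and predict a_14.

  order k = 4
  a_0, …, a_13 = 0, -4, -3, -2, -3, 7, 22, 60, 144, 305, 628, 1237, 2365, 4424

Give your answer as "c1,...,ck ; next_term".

2,1,-1,-3 ; 8092

  a_4 = 2·-2 + 1·-3 + -1·-4 + -3·0 = -3
  a_5 = 2·-3 + 1·-2 + -1·-3 + -3·-4 = 7
  a_6 = 2·7 + 1·-3 + -1·-2 + -3·-3 = 22
  a_7 = 2·22 + 1·7 + -1·-3 + -3·-2 = 60
  a_8 = 2·60 + 1·22 + -1·7 + -3·-3 = 144
  a_9 = 2·144 + 1·60 + -1·22 + -3·7 = 305
  a_10 = 2·305 + 1·144 + -1·60 + -3·22 = 628
  a_11 = 2·628 + 1·305 + -1·144 + -3·60 = 1237
  a_12 = 2·1237 + 1·628 + -1·305 + -3·144 = 2365
  a_13 = 2·2365 + 1·1237 + -1·628 + -3·305 = 4424
  a_14 = 2·4424 + 1·2365 + -1·1237 + -3·628 = 8092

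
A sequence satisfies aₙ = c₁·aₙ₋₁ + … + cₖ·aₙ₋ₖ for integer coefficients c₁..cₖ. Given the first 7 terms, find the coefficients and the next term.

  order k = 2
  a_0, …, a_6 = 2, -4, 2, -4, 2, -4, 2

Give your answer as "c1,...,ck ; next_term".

0,1 ; -4

  a_2 = 0·-4 + 1·2 = 2
  a_3 = 0·2 + 1·-4 = -4
  a_4 = 0·-4 + 1·2 = 2
  a_5 = 0·2 + 1·-4 = -4
  a_6 = 0·-4 + 1·2 = 2
  a_7 = 0·2 + 1·-4 = -4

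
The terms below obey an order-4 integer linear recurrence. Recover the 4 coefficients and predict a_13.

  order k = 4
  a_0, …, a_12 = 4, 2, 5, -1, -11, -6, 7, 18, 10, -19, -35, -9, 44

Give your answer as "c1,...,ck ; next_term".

  a_4 = 0·-1 + -1·5 + -1·2 + -1·4 = -11
  a_5 = 0·-11 + -1·-1 + -1·5 + -1·2 = -6
  a_6 = 0·-6 + -1·-11 + -1·-1 + -1·5 = 7
  a_7 = 0·7 + -1·-6 + -1·-11 + -1·-1 = 18
  a_8 = 0·18 + -1·7 + -1·-6 + -1·-11 = 10
  a_9 = 0·10 + -1·18 + -1·7 + -1·-6 = -19
  a_10 = 0·-19 + -1·10 + -1·18 + -1·7 = -35
  a_11 = 0·-35 + -1·-19 + -1·10 + -1·18 = -9
  a_12 = 0·-9 + -1·-35 + -1·-19 + -1·10 = 44
  a_13 = 0·44 + -1·-9 + -1·-35 + -1·-19 = 63

0,-1,-1,-1 ; 63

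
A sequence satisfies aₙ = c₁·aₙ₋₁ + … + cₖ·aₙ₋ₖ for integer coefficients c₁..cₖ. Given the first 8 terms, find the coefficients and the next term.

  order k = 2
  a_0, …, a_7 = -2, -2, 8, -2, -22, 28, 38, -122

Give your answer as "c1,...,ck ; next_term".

  a_2 = -1·-2 + -3·-2 = 8
  a_3 = -1·8 + -3·-2 = -2
  a_4 = -1·-2 + -3·8 = -22
  a_5 = -1·-22 + -3·-2 = 28
  a_6 = -1·28 + -3·-22 = 38
  a_7 = -1·38 + -3·28 = -122
  a_8 = -1·-122 + -3·38 = 8

-1,-3 ; 8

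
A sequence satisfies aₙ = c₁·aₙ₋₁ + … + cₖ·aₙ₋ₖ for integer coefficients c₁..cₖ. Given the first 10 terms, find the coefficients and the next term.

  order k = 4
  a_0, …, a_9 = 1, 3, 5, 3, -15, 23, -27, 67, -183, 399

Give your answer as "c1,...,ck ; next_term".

  a_4 = -2·3 + -1·5 + -2·3 + 2·1 = -15
  a_5 = -2·-15 + -1·3 + -2·5 + 2·3 = 23
  a_6 = -2·23 + -1·-15 + -2·3 + 2·5 = -27
  a_7 = -2·-27 + -1·23 + -2·-15 + 2·3 = 67
  a_8 = -2·67 + -1·-27 + -2·23 + 2·-15 = -183
  a_9 = -2·-183 + -1·67 + -2·-27 + 2·23 = 399
  a_10 = -2·399 + -1·-183 + -2·67 + 2·-27 = -803

-2,-1,-2,2 ; -803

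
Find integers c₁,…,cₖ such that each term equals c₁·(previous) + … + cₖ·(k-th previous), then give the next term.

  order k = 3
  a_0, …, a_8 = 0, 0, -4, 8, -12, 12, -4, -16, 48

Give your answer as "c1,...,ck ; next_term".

  a_3 = -2·-4 + -1·0 + 1·0 = 8
  a_4 = -2·8 + -1·-4 + 1·0 = -12
  a_5 = -2·-12 + -1·8 + 1·-4 = 12
  a_6 = -2·12 + -1·-12 + 1·8 = -4
  a_7 = -2·-4 + -1·12 + 1·-12 = -16
  a_8 = -2·-16 + -1·-4 + 1·12 = 48
  a_9 = -2·48 + -1·-16 + 1·-4 = -84

-2,-1,1 ; -84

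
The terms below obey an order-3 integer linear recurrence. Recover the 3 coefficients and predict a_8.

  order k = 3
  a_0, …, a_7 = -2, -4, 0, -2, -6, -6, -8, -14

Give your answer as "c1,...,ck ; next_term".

  a_3 = 1·0 + 0·-4 + 1·-2 = -2
  a_4 = 1·-2 + 0·0 + 1·-4 = -6
  a_5 = 1·-6 + 0·-2 + 1·0 = -6
  a_6 = 1·-6 + 0·-6 + 1·-2 = -8
  a_7 = 1·-8 + 0·-6 + 1·-6 = -14
  a_8 = 1·-14 + 0·-8 + 1·-6 = -20

1,0,1 ; -20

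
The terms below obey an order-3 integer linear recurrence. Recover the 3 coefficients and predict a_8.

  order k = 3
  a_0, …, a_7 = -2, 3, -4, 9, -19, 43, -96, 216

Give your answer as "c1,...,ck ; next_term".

-2,1,1 ; -485

  a_3 = -2·-4 + 1·3 + 1·-2 = 9
  a_4 = -2·9 + 1·-4 + 1·3 = -19
  a_5 = -2·-19 + 1·9 + 1·-4 = 43
  a_6 = -2·43 + 1·-19 + 1·9 = -96
  a_7 = -2·-96 + 1·43 + 1·-19 = 216
  a_8 = -2·216 + 1·-96 + 1·43 = -485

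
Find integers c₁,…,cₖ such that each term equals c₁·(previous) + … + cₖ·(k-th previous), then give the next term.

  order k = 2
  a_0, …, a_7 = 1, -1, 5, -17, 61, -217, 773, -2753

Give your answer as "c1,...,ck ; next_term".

  a_2 = -3·-1 + 2·1 = 5
  a_3 = -3·5 + 2·-1 = -17
  a_4 = -3·-17 + 2·5 = 61
  a_5 = -3·61 + 2·-17 = -217
  a_6 = -3·-217 + 2·61 = 773
  a_7 = -3·773 + 2·-217 = -2753
  a_8 = -3·-2753 + 2·773 = 9805

-3,2 ; 9805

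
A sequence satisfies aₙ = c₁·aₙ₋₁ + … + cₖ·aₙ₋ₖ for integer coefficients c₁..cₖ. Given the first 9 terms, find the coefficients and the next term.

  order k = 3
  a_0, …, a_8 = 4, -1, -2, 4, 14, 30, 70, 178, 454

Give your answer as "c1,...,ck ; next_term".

  a_3 = 3·-2 + -2·-1 + 2·4 = 4
  a_4 = 3·4 + -2·-2 + 2·-1 = 14
  a_5 = 3·14 + -2·4 + 2·-2 = 30
  a_6 = 3·30 + -2·14 + 2·4 = 70
  a_7 = 3·70 + -2·30 + 2·14 = 178
  a_8 = 3·178 + -2·70 + 2·30 = 454
  a_9 = 3·454 + -2·178 + 2·70 = 1146

3,-2,2 ; 1146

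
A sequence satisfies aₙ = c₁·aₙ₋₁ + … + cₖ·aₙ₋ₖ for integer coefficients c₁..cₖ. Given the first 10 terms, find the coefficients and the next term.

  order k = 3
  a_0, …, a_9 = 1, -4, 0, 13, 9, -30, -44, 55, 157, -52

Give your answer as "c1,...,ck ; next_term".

  a_3 = 1·0 + -3·-4 + 1·1 = 13
  a_4 = 1·13 + -3·0 + 1·-4 = 9
  a_5 = 1·9 + -3·13 + 1·0 = -30
  a_6 = 1·-30 + -3·9 + 1·13 = -44
  a_7 = 1·-44 + -3·-30 + 1·9 = 55
  a_8 = 1·55 + -3·-44 + 1·-30 = 157
  a_9 = 1·157 + -3·55 + 1·-44 = -52
  a_10 = 1·-52 + -3·157 + 1·55 = -468

1,-3,1 ; -468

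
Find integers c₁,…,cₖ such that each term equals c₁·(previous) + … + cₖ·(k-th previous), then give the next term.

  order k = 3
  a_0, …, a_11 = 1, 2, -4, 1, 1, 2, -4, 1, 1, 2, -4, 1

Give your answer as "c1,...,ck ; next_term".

-1,-1,-1 ; 1

  a_3 = -1·-4 + -1·2 + -1·1 = 1
  a_4 = -1·1 + -1·-4 + -1·2 = 1
  a_5 = -1·1 + -1·1 + -1·-4 = 2
  a_6 = -1·2 + -1·1 + -1·1 = -4
  a_7 = -1·-4 + -1·2 + -1·1 = 1
  a_8 = -1·1 + -1·-4 + -1·2 = 1
  a_9 = -1·1 + -1·1 + -1·-4 = 2
  a_10 = -1·2 + -1·1 + -1·1 = -4
  a_11 = -1·-4 + -1·2 + -1·1 = 1
  a_12 = -1·1 + -1·-4 + -1·2 = 1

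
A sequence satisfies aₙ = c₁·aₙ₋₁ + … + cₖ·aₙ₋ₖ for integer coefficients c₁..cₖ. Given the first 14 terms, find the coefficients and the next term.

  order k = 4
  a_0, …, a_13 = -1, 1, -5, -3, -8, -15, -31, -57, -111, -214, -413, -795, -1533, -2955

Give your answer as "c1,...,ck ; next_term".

1,1,1,1 ; -5696

  a_4 = 1·-3 + 1·-5 + 1·1 + 1·-1 = -8
  a_5 = 1·-8 + 1·-3 + 1·-5 + 1·1 = -15
  a_6 = 1·-15 + 1·-8 + 1·-3 + 1·-5 = -31
  a_7 = 1·-31 + 1·-15 + 1·-8 + 1·-3 = -57
  a_8 = 1·-57 + 1·-31 + 1·-15 + 1·-8 = -111
  a_9 = 1·-111 + 1·-57 + 1·-31 + 1·-15 = -214
  a_10 = 1·-214 + 1·-111 + 1·-57 + 1·-31 = -413
  a_11 = 1·-413 + 1·-214 + 1·-111 + 1·-57 = -795
  a_12 = 1·-795 + 1·-413 + 1·-214 + 1·-111 = -1533
  a_13 = 1·-1533 + 1·-795 + 1·-413 + 1·-214 = -2955
  a_14 = 1·-2955 + 1·-1533 + 1·-795 + 1·-413 = -5696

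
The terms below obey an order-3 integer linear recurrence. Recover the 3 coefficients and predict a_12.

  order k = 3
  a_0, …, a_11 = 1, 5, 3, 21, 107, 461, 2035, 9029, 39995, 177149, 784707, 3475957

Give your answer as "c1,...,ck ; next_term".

4,1,4 ; 15397131

  a_3 = 4·3 + 1·5 + 4·1 = 21
  a_4 = 4·21 + 1·3 + 4·5 = 107
  a_5 = 4·107 + 1·21 + 4·3 = 461
  a_6 = 4·461 + 1·107 + 4·21 = 2035
  a_7 = 4·2035 + 1·461 + 4·107 = 9029
  a_8 = 4·9029 + 1·2035 + 4·461 = 39995
  a_9 = 4·39995 + 1·9029 + 4·2035 = 177149
  a_10 = 4·177149 + 1·39995 + 4·9029 = 784707
  a_11 = 4·784707 + 1·177149 + 4·39995 = 3475957
  a_12 = 4·3475957 + 1·784707 + 4·177149 = 15397131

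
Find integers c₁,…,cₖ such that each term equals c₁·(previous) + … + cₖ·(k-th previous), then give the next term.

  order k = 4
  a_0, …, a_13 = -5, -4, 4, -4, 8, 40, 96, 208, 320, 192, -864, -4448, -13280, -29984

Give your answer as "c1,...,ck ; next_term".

3,-2,-2,-4 ; -51040

  a_4 = 3·-4 + -2·4 + -2·-4 + -4·-5 = 8
  a_5 = 3·8 + -2·-4 + -2·4 + -4·-4 = 40
  a_6 = 3·40 + -2·8 + -2·-4 + -4·4 = 96
  a_7 = 3·96 + -2·40 + -2·8 + -4·-4 = 208
  a_8 = 3·208 + -2·96 + -2·40 + -4·8 = 320
  a_9 = 3·320 + -2·208 + -2·96 + -4·40 = 192
  a_10 = 3·192 + -2·320 + -2·208 + -4·96 = -864
  a_11 = 3·-864 + -2·192 + -2·320 + -4·208 = -4448
  a_12 = 3·-4448 + -2·-864 + -2·192 + -4·320 = -13280
  a_13 = 3·-13280 + -2·-4448 + -2·-864 + -4·192 = -29984
  a_14 = 3·-29984 + -2·-13280 + -2·-4448 + -4·-864 = -51040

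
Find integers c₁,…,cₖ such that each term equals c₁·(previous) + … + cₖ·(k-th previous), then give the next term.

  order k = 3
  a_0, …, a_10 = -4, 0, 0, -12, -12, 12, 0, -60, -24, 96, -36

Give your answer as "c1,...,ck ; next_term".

  a_3 = 1·0 + -2·0 + 3·-4 = -12
  a_4 = 1·-12 + -2·0 + 3·0 = -12
  a_5 = 1·-12 + -2·-12 + 3·0 = 12
  a_6 = 1·12 + -2·-12 + 3·-12 = 0
  a_7 = 1·0 + -2·12 + 3·-12 = -60
  a_8 = 1·-60 + -2·0 + 3·12 = -24
  a_9 = 1·-24 + -2·-60 + 3·0 = 96
  a_10 = 1·96 + -2·-24 + 3·-60 = -36
  a_11 = 1·-36 + -2·96 + 3·-24 = -300

1,-2,3 ; -300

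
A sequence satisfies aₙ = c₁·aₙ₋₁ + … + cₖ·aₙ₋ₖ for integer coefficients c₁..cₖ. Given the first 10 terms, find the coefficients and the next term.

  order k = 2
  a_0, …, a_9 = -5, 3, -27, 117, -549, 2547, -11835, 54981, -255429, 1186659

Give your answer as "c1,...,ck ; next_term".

  a_2 = -4·3 + 3·-5 = -27
  a_3 = -4·-27 + 3·3 = 117
  a_4 = -4·117 + 3·-27 = -549
  a_5 = -4·-549 + 3·117 = 2547
  a_6 = -4·2547 + 3·-549 = -11835
  a_7 = -4·-11835 + 3·2547 = 54981
  a_8 = -4·54981 + 3·-11835 = -255429
  a_9 = -4·-255429 + 3·54981 = 1186659
  a_10 = -4·1186659 + 3·-255429 = -5512923

-4,3 ; -5512923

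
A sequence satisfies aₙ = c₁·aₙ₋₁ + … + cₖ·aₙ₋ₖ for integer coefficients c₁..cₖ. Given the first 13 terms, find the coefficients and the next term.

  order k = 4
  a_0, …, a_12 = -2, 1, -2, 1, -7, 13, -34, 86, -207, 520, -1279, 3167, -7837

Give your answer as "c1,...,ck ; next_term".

-1,3,-2,-1 ; 19376

  a_4 = -1·1 + 3·-2 + -2·1 + -1·-2 = -7
  a_5 = -1·-7 + 3·1 + -2·-2 + -1·1 = 13
  a_6 = -1·13 + 3·-7 + -2·1 + -1·-2 = -34
  a_7 = -1·-34 + 3·13 + -2·-7 + -1·1 = 86
  a_8 = -1·86 + 3·-34 + -2·13 + -1·-7 = -207
  a_9 = -1·-207 + 3·86 + -2·-34 + -1·13 = 520
  a_10 = -1·520 + 3·-207 + -2·86 + -1·-34 = -1279
  a_11 = -1·-1279 + 3·520 + -2·-207 + -1·86 = 3167
  a_12 = -1·3167 + 3·-1279 + -2·520 + -1·-207 = -7837
  a_13 = -1·-7837 + 3·3167 + -2·-1279 + -1·520 = 19376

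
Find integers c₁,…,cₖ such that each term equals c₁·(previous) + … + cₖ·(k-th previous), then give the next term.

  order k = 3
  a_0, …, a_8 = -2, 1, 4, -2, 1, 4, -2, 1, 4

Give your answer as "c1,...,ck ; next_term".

0,0,1 ; -2

  a_3 = 0·4 + 0·1 + 1·-2 = -2
  a_4 = 0·-2 + 0·4 + 1·1 = 1
  a_5 = 0·1 + 0·-2 + 1·4 = 4
  a_6 = 0·4 + 0·1 + 1·-2 = -2
  a_7 = 0·-2 + 0·4 + 1·1 = 1
  a_8 = 0·1 + 0·-2 + 1·4 = 4
  a_9 = 0·4 + 0·1 + 1·-2 = -2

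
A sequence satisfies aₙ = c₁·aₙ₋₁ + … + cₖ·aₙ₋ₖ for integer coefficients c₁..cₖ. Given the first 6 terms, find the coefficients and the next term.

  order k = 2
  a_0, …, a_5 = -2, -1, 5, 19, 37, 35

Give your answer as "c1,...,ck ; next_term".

  a_2 = 3·-1 + -4·-2 = 5
  a_3 = 3·5 + -4·-1 = 19
  a_4 = 3·19 + -4·5 = 37
  a_5 = 3·37 + -4·19 = 35
  a_6 = 3·35 + -4·37 = -43

3,-4 ; -43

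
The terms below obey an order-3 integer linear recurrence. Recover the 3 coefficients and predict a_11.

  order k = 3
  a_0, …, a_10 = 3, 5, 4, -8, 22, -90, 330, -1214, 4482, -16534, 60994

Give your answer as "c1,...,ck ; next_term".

  a_3 = -3·4 + 2·5 + -2·3 = -8
  a_4 = -3·-8 + 2·4 + -2·5 = 22
  a_5 = -3·22 + 2·-8 + -2·4 = -90
  a_6 = -3·-90 + 2·22 + -2·-8 = 330
  a_7 = -3·330 + 2·-90 + -2·22 = -1214
  a_8 = -3·-1214 + 2·330 + -2·-90 = 4482
  a_9 = -3·4482 + 2·-1214 + -2·330 = -16534
  a_10 = -3·-16534 + 2·4482 + -2·-1214 = 60994
  a_11 = -3·60994 + 2·-16534 + -2·4482 = -225014

-3,2,-2 ; -225014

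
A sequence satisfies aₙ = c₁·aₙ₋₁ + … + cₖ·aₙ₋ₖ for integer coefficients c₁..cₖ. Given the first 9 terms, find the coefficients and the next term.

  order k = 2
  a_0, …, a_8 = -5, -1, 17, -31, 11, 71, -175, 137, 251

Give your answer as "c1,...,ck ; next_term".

-2,-3 ; -913

  a_2 = -2·-1 + -3·-5 = 17
  a_3 = -2·17 + -3·-1 = -31
  a_4 = -2·-31 + -3·17 = 11
  a_5 = -2·11 + -3·-31 = 71
  a_6 = -2·71 + -3·11 = -175
  a_7 = -2·-175 + -3·71 = 137
  a_8 = -2·137 + -3·-175 = 251
  a_9 = -2·251 + -3·137 = -913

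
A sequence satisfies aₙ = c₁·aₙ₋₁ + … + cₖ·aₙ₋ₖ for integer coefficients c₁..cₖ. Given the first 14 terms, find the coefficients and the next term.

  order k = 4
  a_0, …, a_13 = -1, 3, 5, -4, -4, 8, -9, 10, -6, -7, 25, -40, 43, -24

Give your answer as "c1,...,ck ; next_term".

  a_4 = -2·-4 + -2·5 + -1·3 + -1·-1 = -4
  a_5 = -2·-4 + -2·-4 + -1·5 + -1·3 = 8
  a_6 = -2·8 + -2·-4 + -1·-4 + -1·5 = -9
  a_7 = -2·-9 + -2·8 + -1·-4 + -1·-4 = 10
  a_8 = -2·10 + -2·-9 + -1·8 + -1·-4 = -6
  a_9 = -2·-6 + -2·10 + -1·-9 + -1·8 = -7
  a_10 = -2·-7 + -2·-6 + -1·10 + -1·-9 = 25
  a_11 = -2·25 + -2·-7 + -1·-6 + -1·10 = -40
  a_12 = -2·-40 + -2·25 + -1·-7 + -1·-6 = 43
  a_13 = -2·43 + -2·-40 + -1·25 + -1·-7 = -24
  a_14 = -2·-24 + -2·43 + -1·-40 + -1·25 = -23

-2,-2,-1,-1 ; -23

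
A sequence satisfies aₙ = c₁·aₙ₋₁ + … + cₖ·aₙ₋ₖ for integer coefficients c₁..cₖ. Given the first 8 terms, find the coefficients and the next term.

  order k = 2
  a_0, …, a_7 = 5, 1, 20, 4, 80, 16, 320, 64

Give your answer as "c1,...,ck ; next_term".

  a_2 = 0·1 + 4·5 = 20
  a_3 = 0·20 + 4·1 = 4
  a_4 = 0·4 + 4·20 = 80
  a_5 = 0·80 + 4·4 = 16
  a_6 = 0·16 + 4·80 = 320
  a_7 = 0·320 + 4·16 = 64
  a_8 = 0·64 + 4·320 = 1280

0,4 ; 1280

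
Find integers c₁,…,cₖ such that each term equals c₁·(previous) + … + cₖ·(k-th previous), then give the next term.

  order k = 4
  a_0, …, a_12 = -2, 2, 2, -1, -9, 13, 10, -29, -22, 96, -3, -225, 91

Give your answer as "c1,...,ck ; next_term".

  a_4 = -1·-1 + -2·2 + -1·2 + 2·-2 = -9
  a_5 = -1·-9 + -2·-1 + -1·2 + 2·2 = 13
  a_6 = -1·13 + -2·-9 + -1·-1 + 2·2 = 10
  a_7 = -1·10 + -2·13 + -1·-9 + 2·-1 = -29
  a_8 = -1·-29 + -2·10 + -1·13 + 2·-9 = -22
  a_9 = -1·-22 + -2·-29 + -1·10 + 2·13 = 96
  a_10 = -1·96 + -2·-22 + -1·-29 + 2·10 = -3
  a_11 = -1·-3 + -2·96 + -1·-22 + 2·-29 = -225
  a_12 = -1·-225 + -2·-3 + -1·96 + 2·-22 = 91
  a_13 = -1·91 + -2·-225 + -1·-3 + 2·96 = 554

-1,-2,-1,2 ; 554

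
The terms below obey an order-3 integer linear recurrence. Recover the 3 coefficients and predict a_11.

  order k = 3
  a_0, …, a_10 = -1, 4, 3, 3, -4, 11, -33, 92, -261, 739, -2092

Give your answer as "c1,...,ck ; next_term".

-2,2,-1 ; 5923

  a_3 = -2·3 + 2·4 + -1·-1 = 3
  a_4 = -2·3 + 2·3 + -1·4 = -4
  a_5 = -2·-4 + 2·3 + -1·3 = 11
  a_6 = -2·11 + 2·-4 + -1·3 = -33
  a_7 = -2·-33 + 2·11 + -1·-4 = 92
  a_8 = -2·92 + 2·-33 + -1·11 = -261
  a_9 = -2·-261 + 2·92 + -1·-33 = 739
  a_10 = -2·739 + 2·-261 + -1·92 = -2092
  a_11 = -2·-2092 + 2·739 + -1·-261 = 5923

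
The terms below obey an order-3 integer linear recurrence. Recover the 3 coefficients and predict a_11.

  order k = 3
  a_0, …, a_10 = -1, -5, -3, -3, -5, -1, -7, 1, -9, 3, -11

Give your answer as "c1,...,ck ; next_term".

-1,1,1 ; 5

  a_3 = -1·-3 + 1·-5 + 1·-1 = -3
  a_4 = -1·-3 + 1·-3 + 1·-5 = -5
  a_5 = -1·-5 + 1·-3 + 1·-3 = -1
  a_6 = -1·-1 + 1·-5 + 1·-3 = -7
  a_7 = -1·-7 + 1·-1 + 1·-5 = 1
  a_8 = -1·1 + 1·-7 + 1·-1 = -9
  a_9 = -1·-9 + 1·1 + 1·-7 = 3
  a_10 = -1·3 + 1·-9 + 1·1 = -11
  a_11 = -1·-11 + 1·3 + 1·-9 = 5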